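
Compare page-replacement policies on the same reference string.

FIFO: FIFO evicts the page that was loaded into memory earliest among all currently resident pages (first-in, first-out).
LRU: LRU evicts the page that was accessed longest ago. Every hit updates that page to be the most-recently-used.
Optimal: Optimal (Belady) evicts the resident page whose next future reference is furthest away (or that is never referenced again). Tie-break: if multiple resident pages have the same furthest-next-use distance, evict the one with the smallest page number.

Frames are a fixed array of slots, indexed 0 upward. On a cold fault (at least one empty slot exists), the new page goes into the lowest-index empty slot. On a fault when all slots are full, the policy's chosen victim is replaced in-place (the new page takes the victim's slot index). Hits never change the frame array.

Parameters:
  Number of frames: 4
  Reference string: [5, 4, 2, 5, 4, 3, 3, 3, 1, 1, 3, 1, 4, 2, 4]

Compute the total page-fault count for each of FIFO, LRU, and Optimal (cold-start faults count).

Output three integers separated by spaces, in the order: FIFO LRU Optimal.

--- FIFO ---
  step 0: ref 5 -> FAULT, frames=[5,-,-,-] (faults so far: 1)
  step 1: ref 4 -> FAULT, frames=[5,4,-,-] (faults so far: 2)
  step 2: ref 2 -> FAULT, frames=[5,4,2,-] (faults so far: 3)
  step 3: ref 5 -> HIT, frames=[5,4,2,-] (faults so far: 3)
  step 4: ref 4 -> HIT, frames=[5,4,2,-] (faults so far: 3)
  step 5: ref 3 -> FAULT, frames=[5,4,2,3] (faults so far: 4)
  step 6: ref 3 -> HIT, frames=[5,4,2,3] (faults so far: 4)
  step 7: ref 3 -> HIT, frames=[5,4,2,3] (faults so far: 4)
  step 8: ref 1 -> FAULT, evict 5, frames=[1,4,2,3] (faults so far: 5)
  step 9: ref 1 -> HIT, frames=[1,4,2,3] (faults so far: 5)
  step 10: ref 3 -> HIT, frames=[1,4,2,3] (faults so far: 5)
  step 11: ref 1 -> HIT, frames=[1,4,2,3] (faults so far: 5)
  step 12: ref 4 -> HIT, frames=[1,4,2,3] (faults so far: 5)
  step 13: ref 2 -> HIT, frames=[1,4,2,3] (faults so far: 5)
  step 14: ref 4 -> HIT, frames=[1,4,2,3] (faults so far: 5)
  FIFO total faults: 5
--- LRU ---
  step 0: ref 5 -> FAULT, frames=[5,-,-,-] (faults so far: 1)
  step 1: ref 4 -> FAULT, frames=[5,4,-,-] (faults so far: 2)
  step 2: ref 2 -> FAULT, frames=[5,4,2,-] (faults so far: 3)
  step 3: ref 5 -> HIT, frames=[5,4,2,-] (faults so far: 3)
  step 4: ref 4 -> HIT, frames=[5,4,2,-] (faults so far: 3)
  step 5: ref 3 -> FAULT, frames=[5,4,2,3] (faults so far: 4)
  step 6: ref 3 -> HIT, frames=[5,4,2,3] (faults so far: 4)
  step 7: ref 3 -> HIT, frames=[5,4,2,3] (faults so far: 4)
  step 8: ref 1 -> FAULT, evict 2, frames=[5,4,1,3] (faults so far: 5)
  step 9: ref 1 -> HIT, frames=[5,4,1,3] (faults so far: 5)
  step 10: ref 3 -> HIT, frames=[5,4,1,3] (faults so far: 5)
  step 11: ref 1 -> HIT, frames=[5,4,1,3] (faults so far: 5)
  step 12: ref 4 -> HIT, frames=[5,4,1,3] (faults so far: 5)
  step 13: ref 2 -> FAULT, evict 5, frames=[2,4,1,3] (faults so far: 6)
  step 14: ref 4 -> HIT, frames=[2,4,1,3] (faults so far: 6)
  LRU total faults: 6
--- Optimal ---
  step 0: ref 5 -> FAULT, frames=[5,-,-,-] (faults so far: 1)
  step 1: ref 4 -> FAULT, frames=[5,4,-,-] (faults so far: 2)
  step 2: ref 2 -> FAULT, frames=[5,4,2,-] (faults so far: 3)
  step 3: ref 5 -> HIT, frames=[5,4,2,-] (faults so far: 3)
  step 4: ref 4 -> HIT, frames=[5,4,2,-] (faults so far: 3)
  step 5: ref 3 -> FAULT, frames=[5,4,2,3] (faults so far: 4)
  step 6: ref 3 -> HIT, frames=[5,4,2,3] (faults so far: 4)
  step 7: ref 3 -> HIT, frames=[5,4,2,3] (faults so far: 4)
  step 8: ref 1 -> FAULT, evict 5, frames=[1,4,2,3] (faults so far: 5)
  step 9: ref 1 -> HIT, frames=[1,4,2,3] (faults so far: 5)
  step 10: ref 3 -> HIT, frames=[1,4,2,3] (faults so far: 5)
  step 11: ref 1 -> HIT, frames=[1,4,2,3] (faults so far: 5)
  step 12: ref 4 -> HIT, frames=[1,4,2,3] (faults so far: 5)
  step 13: ref 2 -> HIT, frames=[1,4,2,3] (faults so far: 5)
  step 14: ref 4 -> HIT, frames=[1,4,2,3] (faults so far: 5)
  Optimal total faults: 5

Answer: 5 6 5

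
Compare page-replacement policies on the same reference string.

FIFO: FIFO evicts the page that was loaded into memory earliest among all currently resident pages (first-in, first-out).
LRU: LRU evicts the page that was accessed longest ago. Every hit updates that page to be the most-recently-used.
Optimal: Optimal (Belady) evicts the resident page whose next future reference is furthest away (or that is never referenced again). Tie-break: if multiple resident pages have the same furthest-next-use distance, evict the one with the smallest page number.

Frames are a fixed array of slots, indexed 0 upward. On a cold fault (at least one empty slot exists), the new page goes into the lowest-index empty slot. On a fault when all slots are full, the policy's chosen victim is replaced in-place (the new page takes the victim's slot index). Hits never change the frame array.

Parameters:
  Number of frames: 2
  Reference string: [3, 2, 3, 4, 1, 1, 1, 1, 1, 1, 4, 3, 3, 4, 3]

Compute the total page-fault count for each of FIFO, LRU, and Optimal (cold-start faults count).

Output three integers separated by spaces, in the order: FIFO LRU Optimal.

Answer: 6 5 5

Derivation:
--- FIFO ---
  step 0: ref 3 -> FAULT, frames=[3,-] (faults so far: 1)
  step 1: ref 2 -> FAULT, frames=[3,2] (faults so far: 2)
  step 2: ref 3 -> HIT, frames=[3,2] (faults so far: 2)
  step 3: ref 4 -> FAULT, evict 3, frames=[4,2] (faults so far: 3)
  step 4: ref 1 -> FAULT, evict 2, frames=[4,1] (faults so far: 4)
  step 5: ref 1 -> HIT, frames=[4,1] (faults so far: 4)
  step 6: ref 1 -> HIT, frames=[4,1] (faults so far: 4)
  step 7: ref 1 -> HIT, frames=[4,1] (faults so far: 4)
  step 8: ref 1 -> HIT, frames=[4,1] (faults so far: 4)
  step 9: ref 1 -> HIT, frames=[4,1] (faults so far: 4)
  step 10: ref 4 -> HIT, frames=[4,1] (faults so far: 4)
  step 11: ref 3 -> FAULT, evict 4, frames=[3,1] (faults so far: 5)
  step 12: ref 3 -> HIT, frames=[3,1] (faults so far: 5)
  step 13: ref 4 -> FAULT, evict 1, frames=[3,4] (faults so far: 6)
  step 14: ref 3 -> HIT, frames=[3,4] (faults so far: 6)
  FIFO total faults: 6
--- LRU ---
  step 0: ref 3 -> FAULT, frames=[3,-] (faults so far: 1)
  step 1: ref 2 -> FAULT, frames=[3,2] (faults so far: 2)
  step 2: ref 3 -> HIT, frames=[3,2] (faults so far: 2)
  step 3: ref 4 -> FAULT, evict 2, frames=[3,4] (faults so far: 3)
  step 4: ref 1 -> FAULT, evict 3, frames=[1,4] (faults so far: 4)
  step 5: ref 1 -> HIT, frames=[1,4] (faults so far: 4)
  step 6: ref 1 -> HIT, frames=[1,4] (faults so far: 4)
  step 7: ref 1 -> HIT, frames=[1,4] (faults so far: 4)
  step 8: ref 1 -> HIT, frames=[1,4] (faults so far: 4)
  step 9: ref 1 -> HIT, frames=[1,4] (faults so far: 4)
  step 10: ref 4 -> HIT, frames=[1,4] (faults so far: 4)
  step 11: ref 3 -> FAULT, evict 1, frames=[3,4] (faults so far: 5)
  step 12: ref 3 -> HIT, frames=[3,4] (faults so far: 5)
  step 13: ref 4 -> HIT, frames=[3,4] (faults so far: 5)
  step 14: ref 3 -> HIT, frames=[3,4] (faults so far: 5)
  LRU total faults: 5
--- Optimal ---
  step 0: ref 3 -> FAULT, frames=[3,-] (faults so far: 1)
  step 1: ref 2 -> FAULT, frames=[3,2] (faults so far: 2)
  step 2: ref 3 -> HIT, frames=[3,2] (faults so far: 2)
  step 3: ref 4 -> FAULT, evict 2, frames=[3,4] (faults so far: 3)
  step 4: ref 1 -> FAULT, evict 3, frames=[1,4] (faults so far: 4)
  step 5: ref 1 -> HIT, frames=[1,4] (faults so far: 4)
  step 6: ref 1 -> HIT, frames=[1,4] (faults so far: 4)
  step 7: ref 1 -> HIT, frames=[1,4] (faults so far: 4)
  step 8: ref 1 -> HIT, frames=[1,4] (faults so far: 4)
  step 9: ref 1 -> HIT, frames=[1,4] (faults so far: 4)
  step 10: ref 4 -> HIT, frames=[1,4] (faults so far: 4)
  step 11: ref 3 -> FAULT, evict 1, frames=[3,4] (faults so far: 5)
  step 12: ref 3 -> HIT, frames=[3,4] (faults so far: 5)
  step 13: ref 4 -> HIT, frames=[3,4] (faults so far: 5)
  step 14: ref 3 -> HIT, frames=[3,4] (faults so far: 5)
  Optimal total faults: 5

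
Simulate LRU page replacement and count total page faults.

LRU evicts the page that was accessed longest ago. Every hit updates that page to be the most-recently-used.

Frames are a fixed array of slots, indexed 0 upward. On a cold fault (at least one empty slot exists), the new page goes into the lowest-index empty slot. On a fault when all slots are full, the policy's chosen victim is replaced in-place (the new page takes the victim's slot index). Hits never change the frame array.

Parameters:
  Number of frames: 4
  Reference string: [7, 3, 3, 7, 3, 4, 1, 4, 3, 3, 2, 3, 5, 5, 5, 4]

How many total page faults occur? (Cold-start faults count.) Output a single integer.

Answer: 6

Derivation:
Step 0: ref 7 → FAULT, frames=[7,-,-,-]
Step 1: ref 3 → FAULT, frames=[7,3,-,-]
Step 2: ref 3 → HIT, frames=[7,3,-,-]
Step 3: ref 7 → HIT, frames=[7,3,-,-]
Step 4: ref 3 → HIT, frames=[7,3,-,-]
Step 5: ref 4 → FAULT, frames=[7,3,4,-]
Step 6: ref 1 → FAULT, frames=[7,3,4,1]
Step 7: ref 4 → HIT, frames=[7,3,4,1]
Step 8: ref 3 → HIT, frames=[7,3,4,1]
Step 9: ref 3 → HIT, frames=[7,3,4,1]
Step 10: ref 2 → FAULT (evict 7), frames=[2,3,4,1]
Step 11: ref 3 → HIT, frames=[2,3,4,1]
Step 12: ref 5 → FAULT (evict 1), frames=[2,3,4,5]
Step 13: ref 5 → HIT, frames=[2,3,4,5]
Step 14: ref 5 → HIT, frames=[2,3,4,5]
Step 15: ref 4 → HIT, frames=[2,3,4,5]
Total faults: 6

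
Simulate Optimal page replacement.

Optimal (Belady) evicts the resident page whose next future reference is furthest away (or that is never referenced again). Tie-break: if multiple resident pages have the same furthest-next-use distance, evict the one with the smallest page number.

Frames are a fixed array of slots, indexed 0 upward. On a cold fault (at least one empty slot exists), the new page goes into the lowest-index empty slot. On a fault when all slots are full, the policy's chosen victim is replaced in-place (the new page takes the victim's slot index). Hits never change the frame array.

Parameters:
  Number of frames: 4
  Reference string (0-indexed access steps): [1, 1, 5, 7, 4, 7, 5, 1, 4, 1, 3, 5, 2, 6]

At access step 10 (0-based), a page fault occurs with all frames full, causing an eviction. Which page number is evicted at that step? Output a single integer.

Answer: 1

Derivation:
Step 0: ref 1 -> FAULT, frames=[1,-,-,-]
Step 1: ref 1 -> HIT, frames=[1,-,-,-]
Step 2: ref 5 -> FAULT, frames=[1,5,-,-]
Step 3: ref 7 -> FAULT, frames=[1,5,7,-]
Step 4: ref 4 -> FAULT, frames=[1,5,7,4]
Step 5: ref 7 -> HIT, frames=[1,5,7,4]
Step 6: ref 5 -> HIT, frames=[1,5,7,4]
Step 7: ref 1 -> HIT, frames=[1,5,7,4]
Step 8: ref 4 -> HIT, frames=[1,5,7,4]
Step 9: ref 1 -> HIT, frames=[1,5,7,4]
Step 10: ref 3 -> FAULT, evict 1, frames=[3,5,7,4]
At step 10: evicted page 1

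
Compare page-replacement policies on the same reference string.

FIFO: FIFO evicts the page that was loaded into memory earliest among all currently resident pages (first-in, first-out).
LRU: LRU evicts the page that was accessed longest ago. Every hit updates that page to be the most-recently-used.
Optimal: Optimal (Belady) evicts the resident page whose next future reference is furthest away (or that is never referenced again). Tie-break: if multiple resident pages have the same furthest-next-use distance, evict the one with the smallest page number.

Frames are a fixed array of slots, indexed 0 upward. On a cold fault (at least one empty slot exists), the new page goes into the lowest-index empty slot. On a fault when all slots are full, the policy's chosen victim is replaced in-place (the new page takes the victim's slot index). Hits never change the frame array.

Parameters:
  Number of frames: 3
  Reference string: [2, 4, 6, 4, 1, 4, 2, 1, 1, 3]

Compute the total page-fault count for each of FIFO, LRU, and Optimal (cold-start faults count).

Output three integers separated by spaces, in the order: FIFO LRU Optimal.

--- FIFO ---
  step 0: ref 2 -> FAULT, frames=[2,-,-] (faults so far: 1)
  step 1: ref 4 -> FAULT, frames=[2,4,-] (faults so far: 2)
  step 2: ref 6 -> FAULT, frames=[2,4,6] (faults so far: 3)
  step 3: ref 4 -> HIT, frames=[2,4,6] (faults so far: 3)
  step 4: ref 1 -> FAULT, evict 2, frames=[1,4,6] (faults so far: 4)
  step 5: ref 4 -> HIT, frames=[1,4,6] (faults so far: 4)
  step 6: ref 2 -> FAULT, evict 4, frames=[1,2,6] (faults so far: 5)
  step 7: ref 1 -> HIT, frames=[1,2,6] (faults so far: 5)
  step 8: ref 1 -> HIT, frames=[1,2,6] (faults so far: 5)
  step 9: ref 3 -> FAULT, evict 6, frames=[1,2,3] (faults so far: 6)
  FIFO total faults: 6
--- LRU ---
  step 0: ref 2 -> FAULT, frames=[2,-,-] (faults so far: 1)
  step 1: ref 4 -> FAULT, frames=[2,4,-] (faults so far: 2)
  step 2: ref 6 -> FAULT, frames=[2,4,6] (faults so far: 3)
  step 3: ref 4 -> HIT, frames=[2,4,6] (faults so far: 3)
  step 4: ref 1 -> FAULT, evict 2, frames=[1,4,6] (faults so far: 4)
  step 5: ref 4 -> HIT, frames=[1,4,6] (faults so far: 4)
  step 6: ref 2 -> FAULT, evict 6, frames=[1,4,2] (faults so far: 5)
  step 7: ref 1 -> HIT, frames=[1,4,2] (faults so far: 5)
  step 8: ref 1 -> HIT, frames=[1,4,2] (faults so far: 5)
  step 9: ref 3 -> FAULT, evict 4, frames=[1,3,2] (faults so far: 6)
  LRU total faults: 6
--- Optimal ---
  step 0: ref 2 -> FAULT, frames=[2,-,-] (faults so far: 1)
  step 1: ref 4 -> FAULT, frames=[2,4,-] (faults so far: 2)
  step 2: ref 6 -> FAULT, frames=[2,4,6] (faults so far: 3)
  step 3: ref 4 -> HIT, frames=[2,4,6] (faults so far: 3)
  step 4: ref 1 -> FAULT, evict 6, frames=[2,4,1] (faults so far: 4)
  step 5: ref 4 -> HIT, frames=[2,4,1] (faults so far: 4)
  step 6: ref 2 -> HIT, frames=[2,4,1] (faults so far: 4)
  step 7: ref 1 -> HIT, frames=[2,4,1] (faults so far: 4)
  step 8: ref 1 -> HIT, frames=[2,4,1] (faults so far: 4)
  step 9: ref 3 -> FAULT, evict 1, frames=[2,4,3] (faults so far: 5)
  Optimal total faults: 5

Answer: 6 6 5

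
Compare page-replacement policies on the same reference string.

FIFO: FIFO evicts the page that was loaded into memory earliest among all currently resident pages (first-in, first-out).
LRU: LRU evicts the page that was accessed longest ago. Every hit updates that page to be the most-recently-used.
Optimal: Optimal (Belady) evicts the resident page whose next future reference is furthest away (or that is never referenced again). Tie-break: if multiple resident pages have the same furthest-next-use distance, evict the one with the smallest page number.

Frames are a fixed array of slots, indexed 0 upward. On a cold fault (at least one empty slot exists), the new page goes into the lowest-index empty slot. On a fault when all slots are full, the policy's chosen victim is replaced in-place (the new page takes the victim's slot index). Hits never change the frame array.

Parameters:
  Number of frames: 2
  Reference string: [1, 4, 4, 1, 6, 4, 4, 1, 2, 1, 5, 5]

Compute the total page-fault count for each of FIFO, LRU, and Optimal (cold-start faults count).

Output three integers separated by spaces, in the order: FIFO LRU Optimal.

Answer: 6 7 6

Derivation:
--- FIFO ---
  step 0: ref 1 -> FAULT, frames=[1,-] (faults so far: 1)
  step 1: ref 4 -> FAULT, frames=[1,4] (faults so far: 2)
  step 2: ref 4 -> HIT, frames=[1,4] (faults so far: 2)
  step 3: ref 1 -> HIT, frames=[1,4] (faults so far: 2)
  step 4: ref 6 -> FAULT, evict 1, frames=[6,4] (faults so far: 3)
  step 5: ref 4 -> HIT, frames=[6,4] (faults so far: 3)
  step 6: ref 4 -> HIT, frames=[6,4] (faults so far: 3)
  step 7: ref 1 -> FAULT, evict 4, frames=[6,1] (faults so far: 4)
  step 8: ref 2 -> FAULT, evict 6, frames=[2,1] (faults so far: 5)
  step 9: ref 1 -> HIT, frames=[2,1] (faults so far: 5)
  step 10: ref 5 -> FAULT, evict 1, frames=[2,5] (faults so far: 6)
  step 11: ref 5 -> HIT, frames=[2,5] (faults so far: 6)
  FIFO total faults: 6
--- LRU ---
  step 0: ref 1 -> FAULT, frames=[1,-] (faults so far: 1)
  step 1: ref 4 -> FAULT, frames=[1,4] (faults so far: 2)
  step 2: ref 4 -> HIT, frames=[1,4] (faults so far: 2)
  step 3: ref 1 -> HIT, frames=[1,4] (faults so far: 2)
  step 4: ref 6 -> FAULT, evict 4, frames=[1,6] (faults so far: 3)
  step 5: ref 4 -> FAULT, evict 1, frames=[4,6] (faults so far: 4)
  step 6: ref 4 -> HIT, frames=[4,6] (faults so far: 4)
  step 7: ref 1 -> FAULT, evict 6, frames=[4,1] (faults so far: 5)
  step 8: ref 2 -> FAULT, evict 4, frames=[2,1] (faults so far: 6)
  step 9: ref 1 -> HIT, frames=[2,1] (faults so far: 6)
  step 10: ref 5 -> FAULT, evict 2, frames=[5,1] (faults so far: 7)
  step 11: ref 5 -> HIT, frames=[5,1] (faults so far: 7)
  LRU total faults: 7
--- Optimal ---
  step 0: ref 1 -> FAULT, frames=[1,-] (faults so far: 1)
  step 1: ref 4 -> FAULT, frames=[1,4] (faults so far: 2)
  step 2: ref 4 -> HIT, frames=[1,4] (faults so far: 2)
  step 3: ref 1 -> HIT, frames=[1,4] (faults so far: 2)
  step 4: ref 6 -> FAULT, evict 1, frames=[6,4] (faults so far: 3)
  step 5: ref 4 -> HIT, frames=[6,4] (faults so far: 3)
  step 6: ref 4 -> HIT, frames=[6,4] (faults so far: 3)
  step 7: ref 1 -> FAULT, evict 4, frames=[6,1] (faults so far: 4)
  step 8: ref 2 -> FAULT, evict 6, frames=[2,1] (faults so far: 5)
  step 9: ref 1 -> HIT, frames=[2,1] (faults so far: 5)
  step 10: ref 5 -> FAULT, evict 1, frames=[2,5] (faults so far: 6)
  step 11: ref 5 -> HIT, frames=[2,5] (faults so far: 6)
  Optimal total faults: 6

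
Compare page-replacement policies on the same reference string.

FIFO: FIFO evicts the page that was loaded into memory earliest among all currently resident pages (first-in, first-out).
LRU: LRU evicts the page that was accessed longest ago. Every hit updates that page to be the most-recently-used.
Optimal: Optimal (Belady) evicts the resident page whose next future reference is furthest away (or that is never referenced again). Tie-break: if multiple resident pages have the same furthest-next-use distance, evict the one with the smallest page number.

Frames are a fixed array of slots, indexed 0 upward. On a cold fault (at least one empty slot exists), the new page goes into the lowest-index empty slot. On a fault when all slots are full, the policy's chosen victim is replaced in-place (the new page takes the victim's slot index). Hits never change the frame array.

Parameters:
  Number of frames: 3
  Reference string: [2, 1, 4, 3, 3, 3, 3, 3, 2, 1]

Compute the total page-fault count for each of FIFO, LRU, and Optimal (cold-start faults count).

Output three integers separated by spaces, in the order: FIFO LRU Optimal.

Answer: 6 6 4

Derivation:
--- FIFO ---
  step 0: ref 2 -> FAULT, frames=[2,-,-] (faults so far: 1)
  step 1: ref 1 -> FAULT, frames=[2,1,-] (faults so far: 2)
  step 2: ref 4 -> FAULT, frames=[2,1,4] (faults so far: 3)
  step 3: ref 3 -> FAULT, evict 2, frames=[3,1,4] (faults so far: 4)
  step 4: ref 3 -> HIT, frames=[3,1,4] (faults so far: 4)
  step 5: ref 3 -> HIT, frames=[3,1,4] (faults so far: 4)
  step 6: ref 3 -> HIT, frames=[3,1,4] (faults so far: 4)
  step 7: ref 3 -> HIT, frames=[3,1,4] (faults so far: 4)
  step 8: ref 2 -> FAULT, evict 1, frames=[3,2,4] (faults so far: 5)
  step 9: ref 1 -> FAULT, evict 4, frames=[3,2,1] (faults so far: 6)
  FIFO total faults: 6
--- LRU ---
  step 0: ref 2 -> FAULT, frames=[2,-,-] (faults so far: 1)
  step 1: ref 1 -> FAULT, frames=[2,1,-] (faults so far: 2)
  step 2: ref 4 -> FAULT, frames=[2,1,4] (faults so far: 3)
  step 3: ref 3 -> FAULT, evict 2, frames=[3,1,4] (faults so far: 4)
  step 4: ref 3 -> HIT, frames=[3,1,4] (faults so far: 4)
  step 5: ref 3 -> HIT, frames=[3,1,4] (faults so far: 4)
  step 6: ref 3 -> HIT, frames=[3,1,4] (faults so far: 4)
  step 7: ref 3 -> HIT, frames=[3,1,4] (faults so far: 4)
  step 8: ref 2 -> FAULT, evict 1, frames=[3,2,4] (faults so far: 5)
  step 9: ref 1 -> FAULT, evict 4, frames=[3,2,1] (faults so far: 6)
  LRU total faults: 6
--- Optimal ---
  step 0: ref 2 -> FAULT, frames=[2,-,-] (faults so far: 1)
  step 1: ref 1 -> FAULT, frames=[2,1,-] (faults so far: 2)
  step 2: ref 4 -> FAULT, frames=[2,1,4] (faults so far: 3)
  step 3: ref 3 -> FAULT, evict 4, frames=[2,1,3] (faults so far: 4)
  step 4: ref 3 -> HIT, frames=[2,1,3] (faults so far: 4)
  step 5: ref 3 -> HIT, frames=[2,1,3] (faults so far: 4)
  step 6: ref 3 -> HIT, frames=[2,1,3] (faults so far: 4)
  step 7: ref 3 -> HIT, frames=[2,1,3] (faults so far: 4)
  step 8: ref 2 -> HIT, frames=[2,1,3] (faults so far: 4)
  step 9: ref 1 -> HIT, frames=[2,1,3] (faults so far: 4)
  Optimal total faults: 4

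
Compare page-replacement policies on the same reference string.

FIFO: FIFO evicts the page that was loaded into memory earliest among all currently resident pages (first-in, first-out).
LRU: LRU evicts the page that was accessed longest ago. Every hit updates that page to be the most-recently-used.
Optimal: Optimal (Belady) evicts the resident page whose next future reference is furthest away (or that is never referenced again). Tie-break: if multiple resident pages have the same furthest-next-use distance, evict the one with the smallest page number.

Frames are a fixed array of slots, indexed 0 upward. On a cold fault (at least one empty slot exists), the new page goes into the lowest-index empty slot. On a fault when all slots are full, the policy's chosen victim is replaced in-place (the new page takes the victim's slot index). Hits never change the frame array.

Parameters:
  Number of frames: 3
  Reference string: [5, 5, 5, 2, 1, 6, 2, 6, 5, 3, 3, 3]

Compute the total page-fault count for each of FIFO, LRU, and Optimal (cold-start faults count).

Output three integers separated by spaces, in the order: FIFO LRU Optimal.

--- FIFO ---
  step 0: ref 5 -> FAULT, frames=[5,-,-] (faults so far: 1)
  step 1: ref 5 -> HIT, frames=[5,-,-] (faults so far: 1)
  step 2: ref 5 -> HIT, frames=[5,-,-] (faults so far: 1)
  step 3: ref 2 -> FAULT, frames=[5,2,-] (faults so far: 2)
  step 4: ref 1 -> FAULT, frames=[5,2,1] (faults so far: 3)
  step 5: ref 6 -> FAULT, evict 5, frames=[6,2,1] (faults so far: 4)
  step 6: ref 2 -> HIT, frames=[6,2,1] (faults so far: 4)
  step 7: ref 6 -> HIT, frames=[6,2,1] (faults so far: 4)
  step 8: ref 5 -> FAULT, evict 2, frames=[6,5,1] (faults so far: 5)
  step 9: ref 3 -> FAULT, evict 1, frames=[6,5,3] (faults so far: 6)
  step 10: ref 3 -> HIT, frames=[6,5,3] (faults so far: 6)
  step 11: ref 3 -> HIT, frames=[6,5,3] (faults so far: 6)
  FIFO total faults: 6
--- LRU ---
  step 0: ref 5 -> FAULT, frames=[5,-,-] (faults so far: 1)
  step 1: ref 5 -> HIT, frames=[5,-,-] (faults so far: 1)
  step 2: ref 5 -> HIT, frames=[5,-,-] (faults so far: 1)
  step 3: ref 2 -> FAULT, frames=[5,2,-] (faults so far: 2)
  step 4: ref 1 -> FAULT, frames=[5,2,1] (faults so far: 3)
  step 5: ref 6 -> FAULT, evict 5, frames=[6,2,1] (faults so far: 4)
  step 6: ref 2 -> HIT, frames=[6,2,1] (faults so far: 4)
  step 7: ref 6 -> HIT, frames=[6,2,1] (faults so far: 4)
  step 8: ref 5 -> FAULT, evict 1, frames=[6,2,5] (faults so far: 5)
  step 9: ref 3 -> FAULT, evict 2, frames=[6,3,5] (faults so far: 6)
  step 10: ref 3 -> HIT, frames=[6,3,5] (faults so far: 6)
  step 11: ref 3 -> HIT, frames=[6,3,5] (faults so far: 6)
  LRU total faults: 6
--- Optimal ---
  step 0: ref 5 -> FAULT, frames=[5,-,-] (faults so far: 1)
  step 1: ref 5 -> HIT, frames=[5,-,-] (faults so far: 1)
  step 2: ref 5 -> HIT, frames=[5,-,-] (faults so far: 1)
  step 3: ref 2 -> FAULT, frames=[5,2,-] (faults so far: 2)
  step 4: ref 1 -> FAULT, frames=[5,2,1] (faults so far: 3)
  step 5: ref 6 -> FAULT, evict 1, frames=[5,2,6] (faults so far: 4)
  step 6: ref 2 -> HIT, frames=[5,2,6] (faults so far: 4)
  step 7: ref 6 -> HIT, frames=[5,2,6] (faults so far: 4)
  step 8: ref 5 -> HIT, frames=[5,2,6] (faults so far: 4)
  step 9: ref 3 -> FAULT, evict 2, frames=[5,3,6] (faults so far: 5)
  step 10: ref 3 -> HIT, frames=[5,3,6] (faults so far: 5)
  step 11: ref 3 -> HIT, frames=[5,3,6] (faults so far: 5)
  Optimal total faults: 5

Answer: 6 6 5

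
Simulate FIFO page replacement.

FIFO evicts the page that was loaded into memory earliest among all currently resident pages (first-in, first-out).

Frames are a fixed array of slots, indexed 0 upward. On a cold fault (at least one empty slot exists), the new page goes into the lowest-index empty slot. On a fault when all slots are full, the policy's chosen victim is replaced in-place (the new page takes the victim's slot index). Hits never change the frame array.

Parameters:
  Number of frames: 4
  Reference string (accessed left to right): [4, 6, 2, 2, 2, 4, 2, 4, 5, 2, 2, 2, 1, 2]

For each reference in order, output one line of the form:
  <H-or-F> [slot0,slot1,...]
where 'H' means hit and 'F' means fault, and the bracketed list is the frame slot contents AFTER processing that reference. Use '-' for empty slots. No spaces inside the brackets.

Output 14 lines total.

F [4,-,-,-]
F [4,6,-,-]
F [4,6,2,-]
H [4,6,2,-]
H [4,6,2,-]
H [4,6,2,-]
H [4,6,2,-]
H [4,6,2,-]
F [4,6,2,5]
H [4,6,2,5]
H [4,6,2,5]
H [4,6,2,5]
F [1,6,2,5]
H [1,6,2,5]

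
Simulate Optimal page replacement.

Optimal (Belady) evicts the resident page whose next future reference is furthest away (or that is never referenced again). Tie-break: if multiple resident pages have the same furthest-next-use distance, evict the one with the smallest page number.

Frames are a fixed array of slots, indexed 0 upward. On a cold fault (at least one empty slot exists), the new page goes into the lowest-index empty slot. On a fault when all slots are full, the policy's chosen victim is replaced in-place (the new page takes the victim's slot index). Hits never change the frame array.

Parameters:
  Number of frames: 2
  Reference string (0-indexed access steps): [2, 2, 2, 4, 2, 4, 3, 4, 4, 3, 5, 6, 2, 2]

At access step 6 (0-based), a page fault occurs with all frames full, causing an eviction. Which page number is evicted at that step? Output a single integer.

Answer: 2

Derivation:
Step 0: ref 2 -> FAULT, frames=[2,-]
Step 1: ref 2 -> HIT, frames=[2,-]
Step 2: ref 2 -> HIT, frames=[2,-]
Step 3: ref 4 -> FAULT, frames=[2,4]
Step 4: ref 2 -> HIT, frames=[2,4]
Step 5: ref 4 -> HIT, frames=[2,4]
Step 6: ref 3 -> FAULT, evict 2, frames=[3,4]
At step 6: evicted page 2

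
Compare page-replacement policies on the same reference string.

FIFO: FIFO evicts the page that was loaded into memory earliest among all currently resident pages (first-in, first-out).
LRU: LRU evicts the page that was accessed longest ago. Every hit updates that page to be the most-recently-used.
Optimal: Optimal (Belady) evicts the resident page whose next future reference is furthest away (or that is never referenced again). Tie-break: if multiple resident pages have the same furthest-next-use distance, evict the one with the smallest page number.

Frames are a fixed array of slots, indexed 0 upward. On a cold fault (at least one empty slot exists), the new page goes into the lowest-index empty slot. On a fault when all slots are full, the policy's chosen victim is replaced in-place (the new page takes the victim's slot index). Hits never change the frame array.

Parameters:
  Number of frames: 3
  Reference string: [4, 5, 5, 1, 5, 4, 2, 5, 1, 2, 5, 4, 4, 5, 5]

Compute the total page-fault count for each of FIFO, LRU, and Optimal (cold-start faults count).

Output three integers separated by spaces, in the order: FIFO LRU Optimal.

Answer: 6 6 5

Derivation:
--- FIFO ---
  step 0: ref 4 -> FAULT, frames=[4,-,-] (faults so far: 1)
  step 1: ref 5 -> FAULT, frames=[4,5,-] (faults so far: 2)
  step 2: ref 5 -> HIT, frames=[4,5,-] (faults so far: 2)
  step 3: ref 1 -> FAULT, frames=[4,5,1] (faults so far: 3)
  step 4: ref 5 -> HIT, frames=[4,5,1] (faults so far: 3)
  step 5: ref 4 -> HIT, frames=[4,5,1] (faults so far: 3)
  step 6: ref 2 -> FAULT, evict 4, frames=[2,5,1] (faults so far: 4)
  step 7: ref 5 -> HIT, frames=[2,5,1] (faults so far: 4)
  step 8: ref 1 -> HIT, frames=[2,5,1] (faults so far: 4)
  step 9: ref 2 -> HIT, frames=[2,5,1] (faults so far: 4)
  step 10: ref 5 -> HIT, frames=[2,5,1] (faults so far: 4)
  step 11: ref 4 -> FAULT, evict 5, frames=[2,4,1] (faults so far: 5)
  step 12: ref 4 -> HIT, frames=[2,4,1] (faults so far: 5)
  step 13: ref 5 -> FAULT, evict 1, frames=[2,4,5] (faults so far: 6)
  step 14: ref 5 -> HIT, frames=[2,4,5] (faults so far: 6)
  FIFO total faults: 6
--- LRU ---
  step 0: ref 4 -> FAULT, frames=[4,-,-] (faults so far: 1)
  step 1: ref 5 -> FAULT, frames=[4,5,-] (faults so far: 2)
  step 2: ref 5 -> HIT, frames=[4,5,-] (faults so far: 2)
  step 3: ref 1 -> FAULT, frames=[4,5,1] (faults so far: 3)
  step 4: ref 5 -> HIT, frames=[4,5,1] (faults so far: 3)
  step 5: ref 4 -> HIT, frames=[4,5,1] (faults so far: 3)
  step 6: ref 2 -> FAULT, evict 1, frames=[4,5,2] (faults so far: 4)
  step 7: ref 5 -> HIT, frames=[4,5,2] (faults so far: 4)
  step 8: ref 1 -> FAULT, evict 4, frames=[1,5,2] (faults so far: 5)
  step 9: ref 2 -> HIT, frames=[1,5,2] (faults so far: 5)
  step 10: ref 5 -> HIT, frames=[1,5,2] (faults so far: 5)
  step 11: ref 4 -> FAULT, evict 1, frames=[4,5,2] (faults so far: 6)
  step 12: ref 4 -> HIT, frames=[4,5,2] (faults so far: 6)
  step 13: ref 5 -> HIT, frames=[4,5,2] (faults so far: 6)
  step 14: ref 5 -> HIT, frames=[4,5,2] (faults so far: 6)
  LRU total faults: 6
--- Optimal ---
  step 0: ref 4 -> FAULT, frames=[4,-,-] (faults so far: 1)
  step 1: ref 5 -> FAULT, frames=[4,5,-] (faults so far: 2)
  step 2: ref 5 -> HIT, frames=[4,5,-] (faults so far: 2)
  step 3: ref 1 -> FAULT, frames=[4,5,1] (faults so far: 3)
  step 4: ref 5 -> HIT, frames=[4,5,1] (faults so far: 3)
  step 5: ref 4 -> HIT, frames=[4,5,1] (faults so far: 3)
  step 6: ref 2 -> FAULT, evict 4, frames=[2,5,1] (faults so far: 4)
  step 7: ref 5 -> HIT, frames=[2,5,1] (faults so far: 4)
  step 8: ref 1 -> HIT, frames=[2,5,1] (faults so far: 4)
  step 9: ref 2 -> HIT, frames=[2,5,1] (faults so far: 4)
  step 10: ref 5 -> HIT, frames=[2,5,1] (faults so far: 4)
  step 11: ref 4 -> FAULT, evict 1, frames=[2,5,4] (faults so far: 5)
  step 12: ref 4 -> HIT, frames=[2,5,4] (faults so far: 5)
  step 13: ref 5 -> HIT, frames=[2,5,4] (faults so far: 5)
  step 14: ref 5 -> HIT, frames=[2,5,4] (faults so far: 5)
  Optimal total faults: 5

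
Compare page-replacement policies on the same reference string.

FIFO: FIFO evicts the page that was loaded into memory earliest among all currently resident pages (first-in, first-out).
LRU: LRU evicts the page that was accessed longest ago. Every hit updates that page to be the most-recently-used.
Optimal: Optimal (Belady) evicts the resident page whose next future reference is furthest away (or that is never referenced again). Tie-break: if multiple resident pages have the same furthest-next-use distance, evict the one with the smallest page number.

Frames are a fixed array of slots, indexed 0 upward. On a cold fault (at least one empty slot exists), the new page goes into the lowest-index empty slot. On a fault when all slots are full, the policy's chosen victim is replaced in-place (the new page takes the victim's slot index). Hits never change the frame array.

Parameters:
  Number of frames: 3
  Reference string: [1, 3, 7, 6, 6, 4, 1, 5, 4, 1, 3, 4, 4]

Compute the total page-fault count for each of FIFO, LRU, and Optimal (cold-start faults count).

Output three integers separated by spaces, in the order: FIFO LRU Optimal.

Answer: 9 8 7

Derivation:
--- FIFO ---
  step 0: ref 1 -> FAULT, frames=[1,-,-] (faults so far: 1)
  step 1: ref 3 -> FAULT, frames=[1,3,-] (faults so far: 2)
  step 2: ref 7 -> FAULT, frames=[1,3,7] (faults so far: 3)
  step 3: ref 6 -> FAULT, evict 1, frames=[6,3,7] (faults so far: 4)
  step 4: ref 6 -> HIT, frames=[6,3,7] (faults so far: 4)
  step 5: ref 4 -> FAULT, evict 3, frames=[6,4,7] (faults so far: 5)
  step 6: ref 1 -> FAULT, evict 7, frames=[6,4,1] (faults so far: 6)
  step 7: ref 5 -> FAULT, evict 6, frames=[5,4,1] (faults so far: 7)
  step 8: ref 4 -> HIT, frames=[5,4,1] (faults so far: 7)
  step 9: ref 1 -> HIT, frames=[5,4,1] (faults so far: 7)
  step 10: ref 3 -> FAULT, evict 4, frames=[5,3,1] (faults so far: 8)
  step 11: ref 4 -> FAULT, evict 1, frames=[5,3,4] (faults so far: 9)
  step 12: ref 4 -> HIT, frames=[5,3,4] (faults so far: 9)
  FIFO total faults: 9
--- LRU ---
  step 0: ref 1 -> FAULT, frames=[1,-,-] (faults so far: 1)
  step 1: ref 3 -> FAULT, frames=[1,3,-] (faults so far: 2)
  step 2: ref 7 -> FAULT, frames=[1,3,7] (faults so far: 3)
  step 3: ref 6 -> FAULT, evict 1, frames=[6,3,7] (faults so far: 4)
  step 4: ref 6 -> HIT, frames=[6,3,7] (faults so far: 4)
  step 5: ref 4 -> FAULT, evict 3, frames=[6,4,7] (faults so far: 5)
  step 6: ref 1 -> FAULT, evict 7, frames=[6,4,1] (faults so far: 6)
  step 7: ref 5 -> FAULT, evict 6, frames=[5,4,1] (faults so far: 7)
  step 8: ref 4 -> HIT, frames=[5,4,1] (faults so far: 7)
  step 9: ref 1 -> HIT, frames=[5,4,1] (faults so far: 7)
  step 10: ref 3 -> FAULT, evict 5, frames=[3,4,1] (faults so far: 8)
  step 11: ref 4 -> HIT, frames=[3,4,1] (faults so far: 8)
  step 12: ref 4 -> HIT, frames=[3,4,1] (faults so far: 8)
  LRU total faults: 8
--- Optimal ---
  step 0: ref 1 -> FAULT, frames=[1,-,-] (faults so far: 1)
  step 1: ref 3 -> FAULT, frames=[1,3,-] (faults so far: 2)
  step 2: ref 7 -> FAULT, frames=[1,3,7] (faults so far: 3)
  step 3: ref 6 -> FAULT, evict 7, frames=[1,3,6] (faults so far: 4)
  step 4: ref 6 -> HIT, frames=[1,3,6] (faults so far: 4)
  step 5: ref 4 -> FAULT, evict 6, frames=[1,3,4] (faults so far: 5)
  step 6: ref 1 -> HIT, frames=[1,3,4] (faults so far: 5)
  step 7: ref 5 -> FAULT, evict 3, frames=[1,5,4] (faults so far: 6)
  step 8: ref 4 -> HIT, frames=[1,5,4] (faults so far: 6)
  step 9: ref 1 -> HIT, frames=[1,5,4] (faults so far: 6)
  step 10: ref 3 -> FAULT, evict 1, frames=[3,5,4] (faults so far: 7)
  step 11: ref 4 -> HIT, frames=[3,5,4] (faults so far: 7)
  step 12: ref 4 -> HIT, frames=[3,5,4] (faults so far: 7)
  Optimal total faults: 7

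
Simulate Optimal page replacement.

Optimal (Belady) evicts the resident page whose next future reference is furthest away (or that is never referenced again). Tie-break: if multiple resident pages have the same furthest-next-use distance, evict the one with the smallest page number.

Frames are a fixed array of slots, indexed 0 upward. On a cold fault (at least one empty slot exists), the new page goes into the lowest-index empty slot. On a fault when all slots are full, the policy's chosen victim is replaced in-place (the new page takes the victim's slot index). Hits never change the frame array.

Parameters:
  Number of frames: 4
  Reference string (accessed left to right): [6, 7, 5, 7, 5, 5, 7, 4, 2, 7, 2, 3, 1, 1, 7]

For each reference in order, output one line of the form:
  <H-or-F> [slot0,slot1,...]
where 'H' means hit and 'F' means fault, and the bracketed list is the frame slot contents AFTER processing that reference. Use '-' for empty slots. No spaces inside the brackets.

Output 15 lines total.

F [6,-,-,-]
F [6,7,-,-]
F [6,7,5,-]
H [6,7,5,-]
H [6,7,5,-]
H [6,7,5,-]
H [6,7,5,-]
F [6,7,5,4]
F [6,7,5,2]
H [6,7,5,2]
H [6,7,5,2]
F [6,7,5,3]
F [6,7,5,1]
H [6,7,5,1]
H [6,7,5,1]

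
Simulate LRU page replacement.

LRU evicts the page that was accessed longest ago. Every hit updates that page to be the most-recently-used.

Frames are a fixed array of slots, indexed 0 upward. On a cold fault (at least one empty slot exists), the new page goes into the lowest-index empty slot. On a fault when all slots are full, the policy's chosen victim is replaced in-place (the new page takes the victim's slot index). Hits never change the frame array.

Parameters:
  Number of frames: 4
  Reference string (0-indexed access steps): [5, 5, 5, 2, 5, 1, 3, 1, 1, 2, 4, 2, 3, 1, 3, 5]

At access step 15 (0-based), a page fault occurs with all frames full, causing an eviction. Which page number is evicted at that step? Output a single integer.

Step 0: ref 5 -> FAULT, frames=[5,-,-,-]
Step 1: ref 5 -> HIT, frames=[5,-,-,-]
Step 2: ref 5 -> HIT, frames=[5,-,-,-]
Step 3: ref 2 -> FAULT, frames=[5,2,-,-]
Step 4: ref 5 -> HIT, frames=[5,2,-,-]
Step 5: ref 1 -> FAULT, frames=[5,2,1,-]
Step 6: ref 3 -> FAULT, frames=[5,2,1,3]
Step 7: ref 1 -> HIT, frames=[5,2,1,3]
Step 8: ref 1 -> HIT, frames=[5,2,1,3]
Step 9: ref 2 -> HIT, frames=[5,2,1,3]
Step 10: ref 4 -> FAULT, evict 5, frames=[4,2,1,3]
Step 11: ref 2 -> HIT, frames=[4,2,1,3]
Step 12: ref 3 -> HIT, frames=[4,2,1,3]
Step 13: ref 1 -> HIT, frames=[4,2,1,3]
Step 14: ref 3 -> HIT, frames=[4,2,1,3]
Step 15: ref 5 -> FAULT, evict 4, frames=[5,2,1,3]
At step 15: evicted page 4

Answer: 4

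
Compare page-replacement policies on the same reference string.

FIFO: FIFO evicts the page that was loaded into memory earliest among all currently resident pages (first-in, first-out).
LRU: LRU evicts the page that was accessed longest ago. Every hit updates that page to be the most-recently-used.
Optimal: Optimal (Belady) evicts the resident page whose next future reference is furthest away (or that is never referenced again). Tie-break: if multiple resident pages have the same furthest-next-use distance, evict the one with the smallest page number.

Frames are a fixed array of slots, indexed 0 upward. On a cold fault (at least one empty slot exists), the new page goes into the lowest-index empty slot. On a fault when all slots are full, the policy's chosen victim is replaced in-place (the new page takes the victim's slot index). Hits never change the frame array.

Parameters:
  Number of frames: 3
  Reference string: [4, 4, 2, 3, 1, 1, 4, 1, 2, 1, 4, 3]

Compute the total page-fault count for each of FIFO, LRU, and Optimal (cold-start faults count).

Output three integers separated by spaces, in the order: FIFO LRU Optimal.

Answer: 7 7 5

Derivation:
--- FIFO ---
  step 0: ref 4 -> FAULT, frames=[4,-,-] (faults so far: 1)
  step 1: ref 4 -> HIT, frames=[4,-,-] (faults so far: 1)
  step 2: ref 2 -> FAULT, frames=[4,2,-] (faults so far: 2)
  step 3: ref 3 -> FAULT, frames=[4,2,3] (faults so far: 3)
  step 4: ref 1 -> FAULT, evict 4, frames=[1,2,3] (faults so far: 4)
  step 5: ref 1 -> HIT, frames=[1,2,3] (faults so far: 4)
  step 6: ref 4 -> FAULT, evict 2, frames=[1,4,3] (faults so far: 5)
  step 7: ref 1 -> HIT, frames=[1,4,3] (faults so far: 5)
  step 8: ref 2 -> FAULT, evict 3, frames=[1,4,2] (faults so far: 6)
  step 9: ref 1 -> HIT, frames=[1,4,2] (faults so far: 6)
  step 10: ref 4 -> HIT, frames=[1,4,2] (faults so far: 6)
  step 11: ref 3 -> FAULT, evict 1, frames=[3,4,2] (faults so far: 7)
  FIFO total faults: 7
--- LRU ---
  step 0: ref 4 -> FAULT, frames=[4,-,-] (faults so far: 1)
  step 1: ref 4 -> HIT, frames=[4,-,-] (faults so far: 1)
  step 2: ref 2 -> FAULT, frames=[4,2,-] (faults so far: 2)
  step 3: ref 3 -> FAULT, frames=[4,2,3] (faults so far: 3)
  step 4: ref 1 -> FAULT, evict 4, frames=[1,2,3] (faults so far: 4)
  step 5: ref 1 -> HIT, frames=[1,2,3] (faults so far: 4)
  step 6: ref 4 -> FAULT, evict 2, frames=[1,4,3] (faults so far: 5)
  step 7: ref 1 -> HIT, frames=[1,4,3] (faults so far: 5)
  step 8: ref 2 -> FAULT, evict 3, frames=[1,4,2] (faults so far: 6)
  step 9: ref 1 -> HIT, frames=[1,4,2] (faults so far: 6)
  step 10: ref 4 -> HIT, frames=[1,4,2] (faults so far: 6)
  step 11: ref 3 -> FAULT, evict 2, frames=[1,4,3] (faults so far: 7)
  LRU total faults: 7
--- Optimal ---
  step 0: ref 4 -> FAULT, frames=[4,-,-] (faults so far: 1)
  step 1: ref 4 -> HIT, frames=[4,-,-] (faults so far: 1)
  step 2: ref 2 -> FAULT, frames=[4,2,-] (faults so far: 2)
  step 3: ref 3 -> FAULT, frames=[4,2,3] (faults so far: 3)
  step 4: ref 1 -> FAULT, evict 3, frames=[4,2,1] (faults so far: 4)
  step 5: ref 1 -> HIT, frames=[4,2,1] (faults so far: 4)
  step 6: ref 4 -> HIT, frames=[4,2,1] (faults so far: 4)
  step 7: ref 1 -> HIT, frames=[4,2,1] (faults so far: 4)
  step 8: ref 2 -> HIT, frames=[4,2,1] (faults so far: 4)
  step 9: ref 1 -> HIT, frames=[4,2,1] (faults so far: 4)
  step 10: ref 4 -> HIT, frames=[4,2,1] (faults so far: 4)
  step 11: ref 3 -> FAULT, evict 1, frames=[4,2,3] (faults so far: 5)
  Optimal total faults: 5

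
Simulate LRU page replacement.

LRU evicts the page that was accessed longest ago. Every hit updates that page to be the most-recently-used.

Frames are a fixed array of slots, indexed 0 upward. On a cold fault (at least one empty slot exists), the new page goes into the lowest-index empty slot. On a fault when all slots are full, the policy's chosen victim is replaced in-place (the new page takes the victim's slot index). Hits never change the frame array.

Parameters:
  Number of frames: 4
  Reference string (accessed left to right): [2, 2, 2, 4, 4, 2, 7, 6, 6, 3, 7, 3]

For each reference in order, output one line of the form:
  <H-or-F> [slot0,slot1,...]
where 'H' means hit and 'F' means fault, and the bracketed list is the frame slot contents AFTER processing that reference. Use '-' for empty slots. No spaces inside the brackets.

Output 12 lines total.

F [2,-,-,-]
H [2,-,-,-]
H [2,-,-,-]
F [2,4,-,-]
H [2,4,-,-]
H [2,4,-,-]
F [2,4,7,-]
F [2,4,7,6]
H [2,4,7,6]
F [2,3,7,6]
H [2,3,7,6]
H [2,3,7,6]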